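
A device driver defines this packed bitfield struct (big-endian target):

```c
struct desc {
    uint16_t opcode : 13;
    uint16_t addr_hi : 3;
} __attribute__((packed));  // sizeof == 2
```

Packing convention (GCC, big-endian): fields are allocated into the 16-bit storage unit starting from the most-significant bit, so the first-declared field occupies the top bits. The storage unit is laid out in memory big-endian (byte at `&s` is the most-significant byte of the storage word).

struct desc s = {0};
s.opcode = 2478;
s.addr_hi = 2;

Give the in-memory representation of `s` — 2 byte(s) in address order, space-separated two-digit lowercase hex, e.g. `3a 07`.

4d 72

opcode (13b) val=2478 bits=0x9ae at bit 3: 0x4d70
addr_hi (3b) val=2 bits=0x2 at bit 0: 0x4d72
word = 0x4d72 → big-endian bytes:
  [0]=0x4d  [1]=0x72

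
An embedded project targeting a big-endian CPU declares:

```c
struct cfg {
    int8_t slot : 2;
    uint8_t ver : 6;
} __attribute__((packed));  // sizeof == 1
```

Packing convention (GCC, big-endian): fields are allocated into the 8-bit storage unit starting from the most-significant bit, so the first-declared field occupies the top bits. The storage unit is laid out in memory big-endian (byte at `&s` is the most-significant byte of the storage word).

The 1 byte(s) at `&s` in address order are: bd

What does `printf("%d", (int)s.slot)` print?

[0]=0xbd (big-endian) → word 0xbd
slot [6+:2] = (word>>6) & 0x3 = 2  ←
ver [0+:6] = (word>>0) & 0x3f = 61
slot signed 2b, MSB=1: 2 - 4 = -2

-2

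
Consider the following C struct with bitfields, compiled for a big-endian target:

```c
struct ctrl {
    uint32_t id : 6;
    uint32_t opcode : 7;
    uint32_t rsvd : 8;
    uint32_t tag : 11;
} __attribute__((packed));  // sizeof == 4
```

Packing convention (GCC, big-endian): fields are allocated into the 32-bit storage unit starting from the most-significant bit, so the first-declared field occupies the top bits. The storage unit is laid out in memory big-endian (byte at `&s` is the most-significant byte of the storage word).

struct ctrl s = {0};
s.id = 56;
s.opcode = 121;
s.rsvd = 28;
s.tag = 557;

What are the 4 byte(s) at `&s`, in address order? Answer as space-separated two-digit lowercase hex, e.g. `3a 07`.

e3 c8 e2 2d

id:6 = 56 → 0x38 << 26 → word 0xe0000000
opcode:7 = 121 → 0x79 << 19 → word 0xe3c80000
rsvd:8 = 28 → 0x1c << 11 → word 0xe3c8e000
tag:11 = 557 → 0x22d << 0 → word 0xe3c8e22d
word = 0xe3c8e22d → big-endian bytes:
  [0]=0xe3  [1]=0xc8  [2]=0xe2  [3]=0x2d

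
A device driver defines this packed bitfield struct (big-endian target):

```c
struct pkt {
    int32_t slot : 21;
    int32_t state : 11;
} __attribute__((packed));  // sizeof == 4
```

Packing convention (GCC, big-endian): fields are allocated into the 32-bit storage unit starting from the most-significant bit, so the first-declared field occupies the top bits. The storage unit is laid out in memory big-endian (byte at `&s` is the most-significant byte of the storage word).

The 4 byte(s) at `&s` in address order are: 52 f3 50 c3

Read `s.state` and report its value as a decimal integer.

195

[0]=0x52 [1]=0xf3 [2]=0x50 [3]=0xc3 (big-endian) → word 0x52f350c3
slot [11+:21] = (word>>11) & 0x1fffff = 679530
state [0+:11] = (word>>0) & 0x7ff = 195  ←
state signed 11b, MSB=0: value = 195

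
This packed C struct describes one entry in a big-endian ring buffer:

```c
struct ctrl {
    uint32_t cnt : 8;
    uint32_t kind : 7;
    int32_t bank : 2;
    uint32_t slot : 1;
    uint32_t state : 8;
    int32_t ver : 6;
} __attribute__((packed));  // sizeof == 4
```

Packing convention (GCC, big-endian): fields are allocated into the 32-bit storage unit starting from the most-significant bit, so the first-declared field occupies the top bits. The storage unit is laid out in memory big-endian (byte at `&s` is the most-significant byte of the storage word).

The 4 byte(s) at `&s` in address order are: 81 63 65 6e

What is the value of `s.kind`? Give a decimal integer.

[0]=0x81 [1]=0x63 [2]=0x65 [3]=0x6e (big-endian) → word 0x8163656e
cnt [24+:8] = (word>>24) & 0xff = 129
kind [17+:7] = (word>>17) & 0x7f = 49  ←
bank [15+:2] = (word>>15) & 0x3 = 2
slot [14+:1] = (word>>14) & 0x1 = 1
state [6+:8] = (word>>6) & 0xff = 149
ver [0+:6] = (word>>0) & 0x3f = 46

49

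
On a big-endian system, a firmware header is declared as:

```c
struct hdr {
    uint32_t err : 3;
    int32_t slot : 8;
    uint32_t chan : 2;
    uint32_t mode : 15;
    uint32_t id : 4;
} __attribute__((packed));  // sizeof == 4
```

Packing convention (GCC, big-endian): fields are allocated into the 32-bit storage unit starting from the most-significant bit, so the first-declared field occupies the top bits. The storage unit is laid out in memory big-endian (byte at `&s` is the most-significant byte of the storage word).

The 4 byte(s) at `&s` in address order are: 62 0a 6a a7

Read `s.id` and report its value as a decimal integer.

[0]=0x62 [1]=0x0a [2]=0x6a [3]=0xa7 (big-endian) → word 0x620a6aa7
err:3 @ bit 29 → (0x620a6aa7>>29)&0x7 = 0x3
slot:8 @ bit 21 → (0x620a6aa7>>21)&0xff = 0x10
chan:2 @ bit 19 → (0x620a6aa7>>19)&0x3 = 0x1
mode:15 @ bit 4 → (0x620a6aa7>>4)&0x7fff = 0x26aa
id:4 @ bit 0 → (0x620a6aa7>>0)&0xf = 0x7  ←

7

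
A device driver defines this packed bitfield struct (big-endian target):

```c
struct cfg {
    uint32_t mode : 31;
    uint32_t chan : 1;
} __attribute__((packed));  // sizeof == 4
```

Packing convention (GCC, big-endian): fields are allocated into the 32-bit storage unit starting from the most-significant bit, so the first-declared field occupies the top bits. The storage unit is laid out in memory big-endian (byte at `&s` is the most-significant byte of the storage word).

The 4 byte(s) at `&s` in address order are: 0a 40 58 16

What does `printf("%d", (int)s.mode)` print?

85994507

[0]=0x0a [1]=0x40 [2]=0x58 [3]=0x16 (big-endian) → word 0x0a405816
mode:31 @ bit 1 → (0x0a405816>>1)&0x7fffffff = 0x5202c0b  ←
chan:1 @ bit 0 → (0x0a405816>>0)&0x1 = 0x0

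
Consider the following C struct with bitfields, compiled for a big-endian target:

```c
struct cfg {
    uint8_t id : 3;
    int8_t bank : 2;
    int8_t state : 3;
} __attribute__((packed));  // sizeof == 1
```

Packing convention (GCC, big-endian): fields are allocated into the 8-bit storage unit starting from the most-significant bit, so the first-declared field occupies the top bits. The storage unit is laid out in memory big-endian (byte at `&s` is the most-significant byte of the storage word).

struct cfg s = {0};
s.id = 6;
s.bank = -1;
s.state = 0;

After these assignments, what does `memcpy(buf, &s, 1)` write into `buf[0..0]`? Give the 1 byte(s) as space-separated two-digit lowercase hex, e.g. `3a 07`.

d8

[5+:3] id=6 & 0x7 = 0x6; word=0xc0
[3+:2] bank=-1 & 0x3 = 0x3; word=0xd8
[0+:3] state=0 & 0x7 = 0x0; word=0xd8
word = 0xd8 → big-endian bytes:
  [0]=0xd8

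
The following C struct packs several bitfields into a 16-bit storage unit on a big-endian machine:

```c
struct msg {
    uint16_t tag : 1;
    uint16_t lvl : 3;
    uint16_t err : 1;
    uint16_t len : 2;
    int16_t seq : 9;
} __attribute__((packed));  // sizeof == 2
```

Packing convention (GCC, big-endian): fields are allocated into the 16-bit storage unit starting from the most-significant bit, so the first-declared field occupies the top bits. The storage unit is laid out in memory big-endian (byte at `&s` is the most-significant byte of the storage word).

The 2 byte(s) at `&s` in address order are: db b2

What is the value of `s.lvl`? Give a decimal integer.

5

[0]=0xdb [1]=0xb2 (big-endian) → word 0xdbb2
tag:1 @ bit 15 → (0xdbb2>>15)&0x1 = 0x1
lvl:3 @ bit 12 → (0xdbb2>>12)&0x7 = 0x5  ←
err:1 @ bit 11 → (0xdbb2>>11)&0x1 = 0x1
len:2 @ bit 9 → (0xdbb2>>9)&0x3 = 0x1
seq:9 @ bit 0 → (0xdbb2>>0)&0x1ff = 0x1b2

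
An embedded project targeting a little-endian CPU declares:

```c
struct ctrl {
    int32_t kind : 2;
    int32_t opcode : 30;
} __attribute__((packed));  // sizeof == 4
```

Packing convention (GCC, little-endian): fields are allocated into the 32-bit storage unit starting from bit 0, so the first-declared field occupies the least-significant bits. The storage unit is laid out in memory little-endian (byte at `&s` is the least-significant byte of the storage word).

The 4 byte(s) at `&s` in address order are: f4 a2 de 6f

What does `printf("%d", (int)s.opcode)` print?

469215421

[0]=0xf4 [1]=0xa2 [2]=0xde [3]=0x6f (little-endian) → word 0x6fdea2f4
kind:2 @ bit 0 → (0x6fdea2f4>>0)&0x3 = 0x0
opcode:30 @ bit 2 → (0x6fdea2f4>>2)&0x3fffffff = 0x1bf7a8bd  ←
opcode signed 30b, MSB=0: value = 469215421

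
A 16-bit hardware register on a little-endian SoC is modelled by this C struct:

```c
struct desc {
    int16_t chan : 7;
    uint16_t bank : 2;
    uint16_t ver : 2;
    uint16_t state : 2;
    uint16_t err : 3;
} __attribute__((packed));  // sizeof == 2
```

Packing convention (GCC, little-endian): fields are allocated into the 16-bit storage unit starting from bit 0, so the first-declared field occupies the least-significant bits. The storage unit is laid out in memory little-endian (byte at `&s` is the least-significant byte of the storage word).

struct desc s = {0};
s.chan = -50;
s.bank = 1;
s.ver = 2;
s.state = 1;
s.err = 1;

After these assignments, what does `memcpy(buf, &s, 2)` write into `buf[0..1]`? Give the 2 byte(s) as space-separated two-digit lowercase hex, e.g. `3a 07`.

[0+:7] chan=-50 & 0x7f = 0x4e; word=0x004e
[7+:2] bank=1 & 0x3 = 0x1; word=0x00ce
[9+:2] ver=2 & 0x3 = 0x2; word=0x04ce
[11+:2] state=1 & 0x3 = 0x1; word=0x0cce
[13+:3] err=1 & 0x7 = 0x1; word=0x2cce
word = 0x2cce → little-endian bytes:
  [0]=0xce  [1]=0x2c

ce 2c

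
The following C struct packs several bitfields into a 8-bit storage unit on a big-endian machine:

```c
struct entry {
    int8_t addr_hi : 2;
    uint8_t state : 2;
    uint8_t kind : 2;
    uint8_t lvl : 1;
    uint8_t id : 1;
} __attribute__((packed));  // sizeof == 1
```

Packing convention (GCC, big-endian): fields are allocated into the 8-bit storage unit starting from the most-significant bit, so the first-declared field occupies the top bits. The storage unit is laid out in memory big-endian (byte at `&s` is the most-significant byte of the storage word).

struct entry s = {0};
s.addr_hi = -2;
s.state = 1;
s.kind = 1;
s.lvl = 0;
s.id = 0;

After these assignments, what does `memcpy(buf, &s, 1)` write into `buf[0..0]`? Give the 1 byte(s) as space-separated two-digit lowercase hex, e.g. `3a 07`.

addr_hi (2b) val=-2 bits=0x2 at bit 6: 0x80
state (2b) val=1 bits=0x1 at bit 4: 0x90
kind (2b) val=1 bits=0x1 at bit 2: 0x94
lvl (1b) val=0 bits=0x0 at bit 1: 0x94
id (1b) val=0 bits=0x0 at bit 0: 0x94
word = 0x94 → big-endian bytes:
  [0]=0x94

94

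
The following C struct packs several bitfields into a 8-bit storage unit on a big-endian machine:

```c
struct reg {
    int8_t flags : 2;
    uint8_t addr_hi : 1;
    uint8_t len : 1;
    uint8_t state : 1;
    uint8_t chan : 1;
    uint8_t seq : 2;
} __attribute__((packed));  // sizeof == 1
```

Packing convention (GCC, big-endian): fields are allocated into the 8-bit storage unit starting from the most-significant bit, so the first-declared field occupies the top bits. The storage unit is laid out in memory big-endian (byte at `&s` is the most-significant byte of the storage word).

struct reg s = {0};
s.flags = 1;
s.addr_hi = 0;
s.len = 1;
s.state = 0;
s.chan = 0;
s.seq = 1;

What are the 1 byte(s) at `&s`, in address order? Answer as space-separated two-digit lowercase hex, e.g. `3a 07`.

51

flags (2b) val=1 bits=0x1 at bit 6: 0x40
addr_hi (1b) val=0 bits=0x0 at bit 5: 0x40
len (1b) val=1 bits=0x1 at bit 4: 0x50
state (1b) val=0 bits=0x0 at bit 3: 0x50
chan (1b) val=0 bits=0x0 at bit 2: 0x50
seq (2b) val=1 bits=0x1 at bit 0: 0x51
word = 0x51 → big-endian bytes:
  [0]=0x51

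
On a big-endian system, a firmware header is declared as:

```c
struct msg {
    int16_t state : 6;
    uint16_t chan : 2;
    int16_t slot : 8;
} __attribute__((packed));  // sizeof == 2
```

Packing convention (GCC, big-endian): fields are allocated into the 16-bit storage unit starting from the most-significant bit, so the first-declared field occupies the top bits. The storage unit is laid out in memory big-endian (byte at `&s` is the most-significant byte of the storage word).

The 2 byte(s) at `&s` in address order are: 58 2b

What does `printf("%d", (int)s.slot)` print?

43

[0]=0x58 [1]=0x2b (big-endian) → word 0x582b
state [10+:6] = (word>>10) & 0x3f = 22
chan [8+:2] = (word>>8) & 0x3 = 0
slot [0+:8] = (word>>0) & 0xff = 43  ←
slot signed 8b, MSB=0: value = 43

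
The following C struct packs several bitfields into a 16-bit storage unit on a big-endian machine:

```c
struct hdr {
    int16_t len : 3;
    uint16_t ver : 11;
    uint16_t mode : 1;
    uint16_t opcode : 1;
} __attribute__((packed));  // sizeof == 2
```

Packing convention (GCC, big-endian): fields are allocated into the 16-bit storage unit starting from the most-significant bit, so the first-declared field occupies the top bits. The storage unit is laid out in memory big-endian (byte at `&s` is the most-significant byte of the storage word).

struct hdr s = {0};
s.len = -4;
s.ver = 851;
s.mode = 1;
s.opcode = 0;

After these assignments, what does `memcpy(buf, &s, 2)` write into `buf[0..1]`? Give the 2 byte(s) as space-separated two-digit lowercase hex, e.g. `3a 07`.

8d 4e

len:3 = -4 → 0x4 << 13 → word 0x8000
ver:11 = 851 → 0x353 << 2 → word 0x8d4c
mode:1 = 1 → 0x1 << 1 → word 0x8d4e
opcode:1 = 0 → 0x0 << 0 → word 0x8d4e
word = 0x8d4e → big-endian bytes:
  [0]=0x8d  [1]=0x4e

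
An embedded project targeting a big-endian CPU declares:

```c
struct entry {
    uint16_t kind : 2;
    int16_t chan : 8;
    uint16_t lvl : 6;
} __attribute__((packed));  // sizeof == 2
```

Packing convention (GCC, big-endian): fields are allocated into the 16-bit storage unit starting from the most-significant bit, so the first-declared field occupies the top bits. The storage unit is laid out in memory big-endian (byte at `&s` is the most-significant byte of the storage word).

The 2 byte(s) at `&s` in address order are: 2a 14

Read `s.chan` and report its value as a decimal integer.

[0]=0x2a [1]=0x14 (big-endian) → word 0x2a14
kind:2 @ bit 14 → (0x2a14>>14)&0x3 = 0x0
chan:8 @ bit 6 → (0x2a14>>6)&0xff = 0xa8  ←
lvl:6 @ bit 0 → (0x2a14>>0)&0x3f = 0x14
chan signed 8b, MSB=1: 168 - 256 = -88

-88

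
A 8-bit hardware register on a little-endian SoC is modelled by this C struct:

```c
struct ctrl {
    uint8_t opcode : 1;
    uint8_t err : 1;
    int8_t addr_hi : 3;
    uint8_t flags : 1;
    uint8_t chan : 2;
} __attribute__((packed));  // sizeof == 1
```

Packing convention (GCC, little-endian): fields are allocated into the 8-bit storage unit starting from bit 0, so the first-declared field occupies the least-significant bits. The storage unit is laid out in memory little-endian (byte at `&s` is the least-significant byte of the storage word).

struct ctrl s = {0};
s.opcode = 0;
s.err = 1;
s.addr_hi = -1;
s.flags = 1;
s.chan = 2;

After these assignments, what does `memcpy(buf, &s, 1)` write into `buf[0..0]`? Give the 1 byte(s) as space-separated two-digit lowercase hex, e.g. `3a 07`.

be

opcode (1b) val=0 bits=0x0 at bit 0: 0x00
err (1b) val=1 bits=0x1 at bit 1: 0x02
addr_hi (3b) val=-1 bits=0x7 at bit 2: 0x1e
flags (1b) val=1 bits=0x1 at bit 5: 0x3e
chan (2b) val=2 bits=0x2 at bit 6: 0xbe
word = 0xbe → little-endian bytes:
  [0]=0xbe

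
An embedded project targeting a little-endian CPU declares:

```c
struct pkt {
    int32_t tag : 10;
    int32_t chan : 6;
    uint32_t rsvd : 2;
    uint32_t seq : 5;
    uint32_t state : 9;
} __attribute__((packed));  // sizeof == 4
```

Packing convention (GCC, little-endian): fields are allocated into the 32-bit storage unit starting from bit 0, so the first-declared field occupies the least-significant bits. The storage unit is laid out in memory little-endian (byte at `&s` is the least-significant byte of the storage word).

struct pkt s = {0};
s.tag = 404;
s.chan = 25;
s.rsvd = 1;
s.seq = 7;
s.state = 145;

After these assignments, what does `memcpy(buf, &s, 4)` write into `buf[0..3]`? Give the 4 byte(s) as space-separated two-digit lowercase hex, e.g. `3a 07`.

tag (10b) val=404 bits=0x194 at bit 0: 0x00000194
chan (6b) val=25 bits=0x19 at bit 10: 0x00006594
rsvd (2b) val=1 bits=0x1 at bit 16: 0x00016594
seq (5b) val=7 bits=0x7 at bit 18: 0x001d6594
state (9b) val=145 bits=0x91 at bit 23: 0x489d6594
word = 0x489d6594 → little-endian bytes:
  [0]=0x94  [1]=0x65  [2]=0x9d  [3]=0x48

94 65 9d 48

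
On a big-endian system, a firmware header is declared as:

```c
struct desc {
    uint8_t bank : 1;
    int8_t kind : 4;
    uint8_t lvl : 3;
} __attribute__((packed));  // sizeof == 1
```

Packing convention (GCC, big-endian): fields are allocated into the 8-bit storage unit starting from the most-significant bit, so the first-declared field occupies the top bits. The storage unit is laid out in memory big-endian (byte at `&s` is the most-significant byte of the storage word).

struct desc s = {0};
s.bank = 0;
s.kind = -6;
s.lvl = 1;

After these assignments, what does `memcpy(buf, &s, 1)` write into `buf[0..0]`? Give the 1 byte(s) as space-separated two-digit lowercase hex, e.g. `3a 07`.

51

bank:1 = 0 → 0x0 << 7 → word 0x00
kind:4 = -6 → 0xa << 3 → word 0x50
lvl:3 = 1 → 0x1 << 0 → word 0x51
word = 0x51 → big-endian bytes:
  [0]=0x51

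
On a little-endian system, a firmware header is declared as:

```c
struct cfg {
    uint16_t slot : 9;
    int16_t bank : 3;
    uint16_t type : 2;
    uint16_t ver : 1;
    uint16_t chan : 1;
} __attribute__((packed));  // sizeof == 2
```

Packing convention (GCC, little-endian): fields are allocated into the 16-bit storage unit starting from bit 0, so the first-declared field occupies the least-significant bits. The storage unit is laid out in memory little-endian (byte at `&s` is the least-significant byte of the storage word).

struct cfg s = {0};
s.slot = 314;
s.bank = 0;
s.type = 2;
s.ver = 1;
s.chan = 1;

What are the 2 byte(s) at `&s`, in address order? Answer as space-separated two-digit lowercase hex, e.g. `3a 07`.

3a e1

[0+:9] slot=314 & 0x1ff = 0x13a; word=0x013a
[9+:3] bank=0 & 0x7 = 0x0; word=0x013a
[12+:2] type=2 & 0x3 = 0x2; word=0x213a
[14+:1] ver=1 & 0x1 = 0x1; word=0x613a
[15+:1] chan=1 & 0x1 = 0x1; word=0xe13a
word = 0xe13a → little-endian bytes:
  [0]=0x3a  [1]=0xe1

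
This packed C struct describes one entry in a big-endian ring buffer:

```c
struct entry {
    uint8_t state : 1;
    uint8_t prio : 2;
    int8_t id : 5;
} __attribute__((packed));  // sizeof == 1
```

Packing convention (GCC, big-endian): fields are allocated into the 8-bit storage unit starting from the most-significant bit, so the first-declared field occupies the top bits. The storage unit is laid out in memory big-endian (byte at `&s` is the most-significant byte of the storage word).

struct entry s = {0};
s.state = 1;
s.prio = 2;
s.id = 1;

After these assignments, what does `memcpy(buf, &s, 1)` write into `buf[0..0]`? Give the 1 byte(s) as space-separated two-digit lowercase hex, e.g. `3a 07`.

c1

state (1b) val=1 bits=0x1 at bit 7: 0x80
prio (2b) val=2 bits=0x2 at bit 5: 0xc0
id (5b) val=1 bits=0x1 at bit 0: 0xc1
word = 0xc1 → big-endian bytes:
  [0]=0xc1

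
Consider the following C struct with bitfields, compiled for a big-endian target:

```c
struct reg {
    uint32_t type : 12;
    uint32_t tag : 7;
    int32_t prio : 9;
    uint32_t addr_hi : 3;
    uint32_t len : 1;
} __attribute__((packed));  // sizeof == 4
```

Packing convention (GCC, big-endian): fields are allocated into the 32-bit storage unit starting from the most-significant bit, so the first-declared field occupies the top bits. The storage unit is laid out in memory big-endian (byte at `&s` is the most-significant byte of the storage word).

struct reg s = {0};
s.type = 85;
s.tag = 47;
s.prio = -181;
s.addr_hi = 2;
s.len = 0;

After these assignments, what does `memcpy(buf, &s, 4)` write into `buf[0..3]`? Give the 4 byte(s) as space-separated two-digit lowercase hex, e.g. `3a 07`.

type (12b) val=85 bits=0x55 at bit 20: 0x05500000
tag (7b) val=47 bits=0x2f at bit 13: 0x0555e000
prio (9b) val=-181 bits=0x14b at bit 4: 0x0555f4b0
addr_hi (3b) val=2 bits=0x2 at bit 1: 0x0555f4b4
len (1b) val=0 bits=0x0 at bit 0: 0x0555f4b4
word = 0x0555f4b4 → big-endian bytes:
  [0]=0x05  [1]=0x55  [2]=0xf4  [3]=0xb4

05 55 f4 b4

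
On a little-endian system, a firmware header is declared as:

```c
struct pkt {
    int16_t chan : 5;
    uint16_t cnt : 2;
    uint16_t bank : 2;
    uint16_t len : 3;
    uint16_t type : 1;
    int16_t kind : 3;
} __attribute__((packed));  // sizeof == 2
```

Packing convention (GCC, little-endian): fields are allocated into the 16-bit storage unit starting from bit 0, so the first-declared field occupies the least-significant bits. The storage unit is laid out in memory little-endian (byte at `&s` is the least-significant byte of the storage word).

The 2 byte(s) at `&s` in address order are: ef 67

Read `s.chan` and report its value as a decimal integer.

15

[0]=0xef [1]=0x67 (little-endian) → word 0x67ef
chan [0+:5] = (word>>0) & 0x1f = 15  ←
cnt [5+:2] = (word>>5) & 0x3 = 3
bank [7+:2] = (word>>7) & 0x3 = 3
len [9+:3] = (word>>9) & 0x7 = 3
type [12+:1] = (word>>12) & 0x1 = 0
kind [13+:3] = (word>>13) & 0x7 = 3
chan signed 5b, MSB=0: value = 15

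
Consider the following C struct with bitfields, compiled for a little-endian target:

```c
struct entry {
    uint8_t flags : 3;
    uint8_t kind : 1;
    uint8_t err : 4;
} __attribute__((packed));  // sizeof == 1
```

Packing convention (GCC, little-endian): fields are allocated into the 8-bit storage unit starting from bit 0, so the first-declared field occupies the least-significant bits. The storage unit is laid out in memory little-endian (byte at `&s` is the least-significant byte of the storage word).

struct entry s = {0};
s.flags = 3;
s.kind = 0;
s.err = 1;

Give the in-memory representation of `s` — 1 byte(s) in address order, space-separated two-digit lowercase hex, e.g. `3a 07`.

flags (3b) val=3 bits=0x3 at bit 0: 0x03
kind (1b) val=0 bits=0x0 at bit 3: 0x03
err (4b) val=1 bits=0x1 at bit 4: 0x13
word = 0x13 → little-endian bytes:
  [0]=0x13

13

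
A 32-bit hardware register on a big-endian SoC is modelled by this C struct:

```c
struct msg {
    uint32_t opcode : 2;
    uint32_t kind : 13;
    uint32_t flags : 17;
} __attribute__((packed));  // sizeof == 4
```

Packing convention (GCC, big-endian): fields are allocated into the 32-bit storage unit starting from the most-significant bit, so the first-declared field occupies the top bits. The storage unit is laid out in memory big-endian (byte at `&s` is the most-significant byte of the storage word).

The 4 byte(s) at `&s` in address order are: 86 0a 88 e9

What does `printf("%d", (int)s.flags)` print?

35049

[0]=0x86 [1]=0x0a [2]=0x88 [3]=0xe9 (big-endian) → word 0x860a88e9
opcode:2 @ bit 30 → (0x860a88e9>>30)&0x3 = 0x2
kind:13 @ bit 17 → (0x860a88e9>>17)&0x1fff = 0x305
flags:17 @ bit 0 → (0x860a88e9>>0)&0x1ffff = 0x88e9  ←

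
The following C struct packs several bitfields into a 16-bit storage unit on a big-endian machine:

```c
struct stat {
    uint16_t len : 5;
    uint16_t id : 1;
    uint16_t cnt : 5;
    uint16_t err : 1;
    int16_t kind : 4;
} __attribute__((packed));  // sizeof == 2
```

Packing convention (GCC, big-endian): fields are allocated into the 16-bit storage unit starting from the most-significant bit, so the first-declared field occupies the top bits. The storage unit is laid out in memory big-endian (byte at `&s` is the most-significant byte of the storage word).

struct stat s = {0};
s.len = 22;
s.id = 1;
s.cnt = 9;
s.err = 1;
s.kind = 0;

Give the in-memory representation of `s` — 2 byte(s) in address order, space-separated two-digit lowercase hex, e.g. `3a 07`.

b5 30

[11+:5] len=22 & 0x1f = 0x16; word=0xb000
[10+:1] id=1 & 0x1 = 0x1; word=0xb400
[5+:5] cnt=9 & 0x1f = 0x9; word=0xb520
[4+:1] err=1 & 0x1 = 0x1; word=0xb530
[0+:4] kind=0 & 0xf = 0x0; word=0xb530
word = 0xb530 → big-endian bytes:
  [0]=0xb5  [1]=0x30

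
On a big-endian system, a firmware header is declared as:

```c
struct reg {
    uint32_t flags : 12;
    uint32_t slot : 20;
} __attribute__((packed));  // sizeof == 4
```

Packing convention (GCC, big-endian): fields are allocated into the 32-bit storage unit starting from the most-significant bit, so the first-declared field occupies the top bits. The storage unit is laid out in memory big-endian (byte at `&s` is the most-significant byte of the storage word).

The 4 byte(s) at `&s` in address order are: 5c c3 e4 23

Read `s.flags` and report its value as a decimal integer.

[0]=0x5c [1]=0xc3 [2]=0xe4 [3]=0x23 (big-endian) → word 0x5cc3e423
flags [20+:12] = (word>>20) & 0xfff = 1484  ←
slot [0+:20] = (word>>0) & 0xfffff = 255011

1484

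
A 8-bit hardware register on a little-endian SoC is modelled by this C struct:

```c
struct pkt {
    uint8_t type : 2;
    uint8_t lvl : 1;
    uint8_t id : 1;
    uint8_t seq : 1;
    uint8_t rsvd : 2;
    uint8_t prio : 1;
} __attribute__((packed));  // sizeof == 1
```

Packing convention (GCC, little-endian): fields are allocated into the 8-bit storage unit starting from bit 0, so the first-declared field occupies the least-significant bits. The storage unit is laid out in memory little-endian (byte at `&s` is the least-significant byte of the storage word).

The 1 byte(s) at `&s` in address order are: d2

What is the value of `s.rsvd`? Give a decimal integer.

2

[0]=0xd2 (little-endian) → word 0xd2
type:2 @ bit 0 → (0xd2>>0)&0x3 = 0x2
lvl:1 @ bit 2 → (0xd2>>2)&0x1 = 0x0
id:1 @ bit 3 → (0xd2>>3)&0x1 = 0x0
seq:1 @ bit 4 → (0xd2>>4)&0x1 = 0x1
rsvd:2 @ bit 5 → (0xd2>>5)&0x3 = 0x2  ←
prio:1 @ bit 7 → (0xd2>>7)&0x1 = 0x1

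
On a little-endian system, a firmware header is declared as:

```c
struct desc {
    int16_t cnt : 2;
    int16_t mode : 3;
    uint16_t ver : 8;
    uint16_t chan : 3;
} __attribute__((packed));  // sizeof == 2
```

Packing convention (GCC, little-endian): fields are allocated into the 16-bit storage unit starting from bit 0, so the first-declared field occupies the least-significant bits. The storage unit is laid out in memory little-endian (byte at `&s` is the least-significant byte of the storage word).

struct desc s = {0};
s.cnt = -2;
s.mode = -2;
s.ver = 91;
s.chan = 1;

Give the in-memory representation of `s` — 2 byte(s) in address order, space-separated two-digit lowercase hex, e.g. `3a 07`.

[0+:2] cnt=-2 & 0x3 = 0x2; word=0x0002
[2+:3] mode=-2 & 0x7 = 0x6; word=0x001a
[5+:8] ver=91 & 0xff = 0x5b; word=0x0b7a
[13+:3] chan=1 & 0x7 = 0x1; word=0x2b7a
word = 0x2b7a → little-endian bytes:
  [0]=0x7a  [1]=0x2b

7a 2b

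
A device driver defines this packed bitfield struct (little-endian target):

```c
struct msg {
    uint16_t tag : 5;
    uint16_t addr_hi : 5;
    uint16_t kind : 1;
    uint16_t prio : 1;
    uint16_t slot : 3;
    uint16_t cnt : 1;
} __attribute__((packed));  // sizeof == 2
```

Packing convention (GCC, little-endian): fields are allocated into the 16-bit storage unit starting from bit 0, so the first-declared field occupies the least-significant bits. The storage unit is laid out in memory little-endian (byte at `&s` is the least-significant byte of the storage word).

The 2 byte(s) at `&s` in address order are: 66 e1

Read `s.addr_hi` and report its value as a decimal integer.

[0]=0x66 [1]=0xe1 (little-endian) → word 0xe166
tag:5 @ bit 0 → (0xe166>>0)&0x1f = 0x6
addr_hi:5 @ bit 5 → (0xe166>>5)&0x1f = 0xb  ←
kind:1 @ bit 10 → (0xe166>>10)&0x1 = 0x0
prio:1 @ bit 11 → (0xe166>>11)&0x1 = 0x0
slot:3 @ bit 12 → (0xe166>>12)&0x7 = 0x6
cnt:1 @ bit 15 → (0xe166>>15)&0x1 = 0x1

11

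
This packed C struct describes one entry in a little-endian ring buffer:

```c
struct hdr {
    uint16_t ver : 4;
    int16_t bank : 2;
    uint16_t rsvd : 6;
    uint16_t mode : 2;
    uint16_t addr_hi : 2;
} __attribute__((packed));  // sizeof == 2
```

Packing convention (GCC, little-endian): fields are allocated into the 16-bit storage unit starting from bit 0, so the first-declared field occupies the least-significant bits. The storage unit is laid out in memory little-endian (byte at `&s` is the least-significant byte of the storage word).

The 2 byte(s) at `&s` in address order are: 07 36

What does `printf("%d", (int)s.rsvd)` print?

[0]=0x07 [1]=0x36 (little-endian) → word 0x3607
ver [0+:4] = (word>>0) & 0xf = 7
bank [4+:2] = (word>>4) & 0x3 = 0
rsvd [6+:6] = (word>>6) & 0x3f = 24  ←
mode [12+:2] = (word>>12) & 0x3 = 3
addr_hi [14+:2] = (word>>14) & 0x3 = 0

24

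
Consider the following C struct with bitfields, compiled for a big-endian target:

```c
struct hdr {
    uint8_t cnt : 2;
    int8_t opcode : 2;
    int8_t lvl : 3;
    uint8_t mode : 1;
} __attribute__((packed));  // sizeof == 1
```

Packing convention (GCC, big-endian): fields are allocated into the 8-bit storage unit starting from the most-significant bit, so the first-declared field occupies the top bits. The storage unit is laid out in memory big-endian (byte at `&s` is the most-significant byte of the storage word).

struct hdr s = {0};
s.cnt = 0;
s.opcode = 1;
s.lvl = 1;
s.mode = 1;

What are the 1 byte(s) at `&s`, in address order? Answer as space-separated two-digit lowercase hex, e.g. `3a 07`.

[6+:2] cnt=0 & 0x3 = 0x0; word=0x00
[4+:2] opcode=1 & 0x3 = 0x1; word=0x10
[1+:3] lvl=1 & 0x7 = 0x1; word=0x12
[0+:1] mode=1 & 0x1 = 0x1; word=0x13
word = 0x13 → big-endian bytes:
  [0]=0x13

13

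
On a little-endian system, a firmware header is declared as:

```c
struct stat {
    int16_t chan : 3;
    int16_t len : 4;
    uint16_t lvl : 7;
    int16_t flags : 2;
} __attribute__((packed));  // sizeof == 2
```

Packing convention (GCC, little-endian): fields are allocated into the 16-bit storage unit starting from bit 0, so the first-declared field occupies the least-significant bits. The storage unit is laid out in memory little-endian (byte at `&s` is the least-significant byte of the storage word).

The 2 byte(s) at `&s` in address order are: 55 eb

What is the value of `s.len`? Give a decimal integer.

[0]=0x55 [1]=0xeb (little-endian) → word 0xeb55
chan [0+:3] = (word>>0) & 0x7 = 5
len [3+:4] = (word>>3) & 0xf = 10  ←
lvl [7+:7] = (word>>7) & 0x7f = 86
flags [14+:2] = (word>>14) & 0x3 = 3
len signed 4b, MSB=1: 10 - 16 = -6

-6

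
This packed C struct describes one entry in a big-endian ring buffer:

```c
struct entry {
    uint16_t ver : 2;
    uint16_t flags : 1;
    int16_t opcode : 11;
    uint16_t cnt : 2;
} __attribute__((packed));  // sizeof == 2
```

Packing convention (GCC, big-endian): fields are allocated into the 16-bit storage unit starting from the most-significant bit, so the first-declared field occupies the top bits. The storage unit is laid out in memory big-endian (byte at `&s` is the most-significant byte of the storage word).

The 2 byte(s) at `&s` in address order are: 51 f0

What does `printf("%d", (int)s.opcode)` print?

-900

[0]=0x51 [1]=0xf0 (big-endian) → word 0x51f0
ver:2 @ bit 14 → (0x51f0>>14)&0x3 = 0x1
flags:1 @ bit 13 → (0x51f0>>13)&0x1 = 0x0
opcode:11 @ bit 2 → (0x51f0>>2)&0x7ff = 0x47c  ←
cnt:2 @ bit 0 → (0x51f0>>0)&0x3 = 0x0
opcode signed 11b, MSB=1: 1148 - 2048 = -900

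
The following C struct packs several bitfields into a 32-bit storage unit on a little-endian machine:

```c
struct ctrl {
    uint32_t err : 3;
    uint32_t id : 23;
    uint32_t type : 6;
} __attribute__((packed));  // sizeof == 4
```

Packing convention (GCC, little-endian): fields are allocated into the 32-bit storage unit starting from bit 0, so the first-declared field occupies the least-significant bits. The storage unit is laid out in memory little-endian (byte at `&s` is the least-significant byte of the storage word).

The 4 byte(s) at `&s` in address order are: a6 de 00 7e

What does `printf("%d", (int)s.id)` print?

4201428

[0]=0xa6 [1]=0xde [2]=0x00 [3]=0x7e (little-endian) → word 0x7e00dea6
err:3 @ bit 0 → (0x7e00dea6>>0)&0x7 = 0x6
id:23 @ bit 3 → (0x7e00dea6>>3)&0x7fffff = 0x401bd4  ←
type:6 @ bit 26 → (0x7e00dea6>>26)&0x3f = 0x1f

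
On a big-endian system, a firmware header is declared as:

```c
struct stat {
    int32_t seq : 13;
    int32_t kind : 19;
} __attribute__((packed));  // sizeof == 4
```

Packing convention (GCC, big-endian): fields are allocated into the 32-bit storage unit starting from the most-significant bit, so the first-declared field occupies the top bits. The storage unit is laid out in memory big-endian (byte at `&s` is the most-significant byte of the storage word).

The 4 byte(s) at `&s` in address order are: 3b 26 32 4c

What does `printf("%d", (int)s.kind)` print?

[0]=0x3b [1]=0x26 [2]=0x32 [3]=0x4c (big-endian) → word 0x3b26324c
seq [19+:13] = (word>>19) & 0x1fff = 1892
kind [0+:19] = (word>>0) & 0x7ffff = 406092  ←
kind signed 19b, MSB=1: 406092 - 524288 = -118196

-118196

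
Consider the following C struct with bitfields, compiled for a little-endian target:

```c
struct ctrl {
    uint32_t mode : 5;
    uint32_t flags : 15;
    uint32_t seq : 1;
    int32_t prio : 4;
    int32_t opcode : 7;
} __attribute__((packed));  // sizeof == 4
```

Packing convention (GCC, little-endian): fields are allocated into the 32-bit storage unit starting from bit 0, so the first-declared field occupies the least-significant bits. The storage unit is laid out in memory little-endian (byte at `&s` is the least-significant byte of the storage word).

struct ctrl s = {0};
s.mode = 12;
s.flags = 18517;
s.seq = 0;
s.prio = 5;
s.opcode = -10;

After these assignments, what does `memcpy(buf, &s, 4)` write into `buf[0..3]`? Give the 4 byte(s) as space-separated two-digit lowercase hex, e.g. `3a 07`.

mode:5 = 12 → 0xc << 0 → word 0x0000000c
flags:15 = 18517 → 0x4855 << 5 → word 0x00090aac
seq:1 = 0 → 0x0 << 20 → word 0x00090aac
prio:4 = 5 → 0x5 << 21 → word 0x00a90aac
opcode:7 = -10 → 0x76 << 25 → word 0xeca90aac
word = 0xeca90aac → little-endian bytes:
  [0]=0xac  [1]=0x0a  [2]=0xa9  [3]=0xec

ac 0a a9 ec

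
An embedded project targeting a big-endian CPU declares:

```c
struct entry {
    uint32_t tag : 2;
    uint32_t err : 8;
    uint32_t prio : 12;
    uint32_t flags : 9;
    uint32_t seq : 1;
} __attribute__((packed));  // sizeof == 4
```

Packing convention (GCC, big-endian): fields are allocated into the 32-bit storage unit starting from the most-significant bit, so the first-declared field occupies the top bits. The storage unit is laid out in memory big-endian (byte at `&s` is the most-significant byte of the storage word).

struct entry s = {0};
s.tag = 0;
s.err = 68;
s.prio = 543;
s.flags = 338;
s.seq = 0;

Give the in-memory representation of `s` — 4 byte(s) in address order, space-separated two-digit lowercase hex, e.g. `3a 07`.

11 08 7e a4

tag (2b) val=0 bits=0x0 at bit 30: 0x00000000
err (8b) val=68 bits=0x44 at bit 22: 0x11000000
prio (12b) val=543 bits=0x21f at bit 10: 0x11087c00
flags (9b) val=338 bits=0x152 at bit 1: 0x11087ea4
seq (1b) val=0 bits=0x0 at bit 0: 0x11087ea4
word = 0x11087ea4 → big-endian bytes:
  [0]=0x11  [1]=0x08  [2]=0x7e  [3]=0xa4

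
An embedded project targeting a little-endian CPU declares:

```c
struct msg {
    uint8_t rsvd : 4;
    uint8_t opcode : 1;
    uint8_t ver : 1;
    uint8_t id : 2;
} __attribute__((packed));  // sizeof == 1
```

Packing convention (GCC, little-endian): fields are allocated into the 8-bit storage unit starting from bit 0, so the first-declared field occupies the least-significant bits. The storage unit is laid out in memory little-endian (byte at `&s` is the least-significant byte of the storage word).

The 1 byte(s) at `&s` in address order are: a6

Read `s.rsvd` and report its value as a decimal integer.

[0]=0xa6 (little-endian) → word 0xa6
rsvd [0+:4] = (word>>0) & 0xf = 6  ←
opcode [4+:1] = (word>>4) & 0x1 = 0
ver [5+:1] = (word>>5) & 0x1 = 1
id [6+:2] = (word>>6) & 0x3 = 2

6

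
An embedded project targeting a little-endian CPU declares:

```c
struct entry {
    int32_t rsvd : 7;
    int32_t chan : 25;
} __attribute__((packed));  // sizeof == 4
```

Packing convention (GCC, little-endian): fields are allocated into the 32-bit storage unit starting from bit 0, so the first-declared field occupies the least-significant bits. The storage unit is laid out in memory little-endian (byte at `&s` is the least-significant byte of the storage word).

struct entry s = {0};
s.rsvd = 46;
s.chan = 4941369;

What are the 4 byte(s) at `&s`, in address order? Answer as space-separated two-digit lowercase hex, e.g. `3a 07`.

ae 1c b3 25

rsvd (7b) val=46 bits=0x2e at bit 0: 0x0000002e
chan (25b) val=4941369 bits=0x4b6639 at bit 7: 0x25b31cae
word = 0x25b31cae → little-endian bytes:
  [0]=0xae  [1]=0x1c  [2]=0xb3  [3]=0x25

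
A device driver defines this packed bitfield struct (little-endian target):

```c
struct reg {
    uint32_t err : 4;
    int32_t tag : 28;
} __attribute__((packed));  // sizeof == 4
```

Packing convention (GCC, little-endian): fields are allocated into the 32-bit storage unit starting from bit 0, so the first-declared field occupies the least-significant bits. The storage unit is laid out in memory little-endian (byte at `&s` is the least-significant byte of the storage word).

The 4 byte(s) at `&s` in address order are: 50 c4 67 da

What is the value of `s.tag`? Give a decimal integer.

[0]=0x50 [1]=0xc4 [2]=0x67 [3]=0xda (little-endian) → word 0xda67c450
err:4 @ bit 0 → (0xda67c450>>0)&0xf = 0x0
tag:28 @ bit 4 → (0xda67c450>>4)&0xfffffff = 0xda67c45  ←
tag signed 28b, MSB=1: 229014597 - 268435456 = -39420859

-39420859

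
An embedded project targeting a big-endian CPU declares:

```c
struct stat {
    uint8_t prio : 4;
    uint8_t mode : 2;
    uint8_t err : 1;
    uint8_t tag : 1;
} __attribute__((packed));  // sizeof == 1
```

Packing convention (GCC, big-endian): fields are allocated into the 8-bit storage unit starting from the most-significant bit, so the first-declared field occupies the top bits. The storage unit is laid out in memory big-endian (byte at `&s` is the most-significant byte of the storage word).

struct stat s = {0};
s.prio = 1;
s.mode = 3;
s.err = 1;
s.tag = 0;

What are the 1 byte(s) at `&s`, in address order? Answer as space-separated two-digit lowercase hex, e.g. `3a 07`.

prio (4b) val=1 bits=0x1 at bit 4: 0x10
mode (2b) val=3 bits=0x3 at bit 2: 0x1c
err (1b) val=1 bits=0x1 at bit 1: 0x1e
tag (1b) val=0 bits=0x0 at bit 0: 0x1e
word = 0x1e → big-endian bytes:
  [0]=0x1e

1e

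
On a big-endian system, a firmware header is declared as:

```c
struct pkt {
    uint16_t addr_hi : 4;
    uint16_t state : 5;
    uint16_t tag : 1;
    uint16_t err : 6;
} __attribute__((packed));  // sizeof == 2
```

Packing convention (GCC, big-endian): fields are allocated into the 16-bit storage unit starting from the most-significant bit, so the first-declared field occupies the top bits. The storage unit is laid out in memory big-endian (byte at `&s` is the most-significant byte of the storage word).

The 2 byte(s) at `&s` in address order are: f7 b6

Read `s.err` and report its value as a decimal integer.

54

[0]=0xf7 [1]=0xb6 (big-endian) → word 0xf7b6
addr_hi [12+:4] = (word>>12) & 0xf = 15
state [7+:5] = (word>>7) & 0x1f = 15
tag [6+:1] = (word>>6) & 0x1 = 0
err [0+:6] = (word>>0) & 0x3f = 54  ←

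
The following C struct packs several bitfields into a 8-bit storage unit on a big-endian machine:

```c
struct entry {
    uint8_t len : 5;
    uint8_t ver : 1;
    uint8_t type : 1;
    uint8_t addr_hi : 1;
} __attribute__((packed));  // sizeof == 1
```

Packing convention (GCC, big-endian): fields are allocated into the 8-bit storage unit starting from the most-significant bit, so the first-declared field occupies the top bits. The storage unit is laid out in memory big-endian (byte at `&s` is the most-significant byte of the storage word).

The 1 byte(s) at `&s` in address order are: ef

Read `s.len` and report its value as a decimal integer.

[0]=0xef (big-endian) → word 0xef
len [3+:5] = (word>>3) & 0x1f = 29  ←
ver [2+:1] = (word>>2) & 0x1 = 1
type [1+:1] = (word>>1) & 0x1 = 1
addr_hi [0+:1] = (word>>0) & 0x1 = 1

29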